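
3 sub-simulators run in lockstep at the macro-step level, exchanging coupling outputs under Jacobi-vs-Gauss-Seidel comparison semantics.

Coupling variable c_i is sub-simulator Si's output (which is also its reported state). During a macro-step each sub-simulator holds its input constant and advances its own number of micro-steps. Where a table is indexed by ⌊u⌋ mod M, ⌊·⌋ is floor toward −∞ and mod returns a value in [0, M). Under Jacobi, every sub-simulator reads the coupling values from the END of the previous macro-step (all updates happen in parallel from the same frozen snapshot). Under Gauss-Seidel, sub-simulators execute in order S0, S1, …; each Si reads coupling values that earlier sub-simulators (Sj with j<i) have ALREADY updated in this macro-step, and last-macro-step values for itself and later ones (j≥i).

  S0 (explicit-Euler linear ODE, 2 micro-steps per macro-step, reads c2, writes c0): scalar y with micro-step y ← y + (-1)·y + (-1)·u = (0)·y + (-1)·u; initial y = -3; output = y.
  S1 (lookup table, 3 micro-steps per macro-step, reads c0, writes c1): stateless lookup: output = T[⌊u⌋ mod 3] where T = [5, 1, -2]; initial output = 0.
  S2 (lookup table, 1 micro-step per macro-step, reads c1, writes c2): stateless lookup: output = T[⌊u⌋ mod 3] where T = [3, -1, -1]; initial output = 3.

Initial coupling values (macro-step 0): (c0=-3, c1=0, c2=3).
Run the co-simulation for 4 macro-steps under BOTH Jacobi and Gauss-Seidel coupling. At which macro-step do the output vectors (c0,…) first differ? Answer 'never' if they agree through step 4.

[Jacobi] macro 1: S0 reads c2=3 → after 2×micro: -3; S1 reads c0=-3 → after 3×micro: 5; S2 reads c1=0 → after 1×micro: 3 ⇒ (c0=-3, c1=5, c2=3)
[Jacobi] macro 2: S0 reads c2=3 → after 2×micro: -3; S1 reads c0=-3 → after 3×micro: 5; S2 reads c1=5 → after 1×micro: -1 ⇒ (c0=-3, c1=5, c2=-1)
[Jacobi] macro 3: S0 reads c2=-1 → after 2×micro: 1; S1 reads c0=-3 → after 3×micro: 5; S2 reads c1=5 → after 1×micro: -1 ⇒ (c0=1, c1=5, c2=-1)
[Jacobi] macro 4: S0 reads c2=-1 → after 2×micro: 1; S1 reads c0=1 → after 3×micro: 1; S2 reads c1=5 → after 1×micro: -1 ⇒ (c0=1, c1=1, c2=-1)
[Gauss-Seidel] macro 1: S0 reads c2=3 → after 2×micro: -3; S1 reads c0=-3 → after 3×micro: 5; S2 reads c1=5 → after 1×micro: -1 ⇒ (c0=-3, c1=5, c2=-1)
[Gauss-Seidel] macro 2: S0 reads c2=-1 → after 2×micro: 1; S1 reads c0=1 → after 3×micro: 1; S2 reads c1=1 → after 1×micro: -1 ⇒ (c0=1, c1=1, c2=-1)
[Gauss-Seidel] macro 3: S0 reads c2=-1 → after 2×micro: 1; S1 reads c0=1 → after 3×micro: 1; S2 reads c1=1 → after 1×micro: -1 ⇒ (c0=1, c1=1, c2=-1)
[Gauss-Seidel] macro 4: S0 reads c2=-1 → after 2×micro: 1; S1 reads c0=1 → after 3×micro: 1; S2 reads c1=1 → after 1×micro: -1 ⇒ (c0=1, c1=1, c2=-1)

first divergence at macro-step: 1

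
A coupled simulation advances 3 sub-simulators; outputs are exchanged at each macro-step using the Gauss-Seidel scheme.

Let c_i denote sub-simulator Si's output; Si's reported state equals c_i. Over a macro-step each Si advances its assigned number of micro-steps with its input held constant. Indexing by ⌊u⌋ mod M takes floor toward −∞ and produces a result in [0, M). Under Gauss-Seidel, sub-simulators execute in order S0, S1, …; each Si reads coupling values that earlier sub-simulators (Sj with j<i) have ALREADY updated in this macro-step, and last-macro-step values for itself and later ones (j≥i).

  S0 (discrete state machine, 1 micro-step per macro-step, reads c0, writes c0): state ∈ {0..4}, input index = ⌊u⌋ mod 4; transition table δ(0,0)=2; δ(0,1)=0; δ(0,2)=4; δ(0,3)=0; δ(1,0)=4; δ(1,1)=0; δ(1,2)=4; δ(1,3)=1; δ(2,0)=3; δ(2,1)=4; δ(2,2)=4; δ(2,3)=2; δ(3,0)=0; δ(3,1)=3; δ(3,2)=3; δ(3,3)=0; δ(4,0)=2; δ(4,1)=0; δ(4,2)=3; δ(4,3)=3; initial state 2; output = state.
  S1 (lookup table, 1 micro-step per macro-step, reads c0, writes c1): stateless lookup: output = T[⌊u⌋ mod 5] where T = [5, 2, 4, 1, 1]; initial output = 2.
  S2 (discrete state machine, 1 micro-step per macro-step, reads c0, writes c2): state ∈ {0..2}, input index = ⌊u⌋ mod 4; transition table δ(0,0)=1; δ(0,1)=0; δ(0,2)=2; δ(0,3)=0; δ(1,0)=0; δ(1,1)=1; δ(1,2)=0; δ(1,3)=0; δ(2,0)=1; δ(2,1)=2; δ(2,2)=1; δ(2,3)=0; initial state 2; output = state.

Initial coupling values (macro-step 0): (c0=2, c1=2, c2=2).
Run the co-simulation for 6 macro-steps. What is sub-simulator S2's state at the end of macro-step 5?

macro 1: S0 reads c0=2 → after 1×micro: 4; S1 reads c0=4 → after 1×micro: 1; S2 reads c0=4 → after 1×micro: 1 ⇒ (c0=4, c1=1, c2=1)
macro 2: S0 reads c0=4 → after 1×micro: 2; S1 reads c0=2 → after 1×micro: 4; S2 reads c0=2 → after 1×micro: 0 ⇒ (c0=2, c1=4, c2=0)
macro 3: S0 reads c0=2 → after 1×micro: 4; S1 reads c0=4 → after 1×micro: 1; S2 reads c0=4 → after 1×micro: 1 ⇒ (c0=4, c1=1, c2=1)
macro 4: S0 reads c0=4 → after 1×micro: 2; S1 reads c0=2 → after 1×micro: 4; S2 reads c0=2 → after 1×micro: 0 ⇒ (c0=2, c1=4, c2=0)
macro 5: S0 reads c0=2 → after 1×micro: 4; S1 reads c0=4 → after 1×micro: 1; S2 reads c0=4 → after 1×micro: 1 ⇒ (c0=4, c1=1, c2=1)
macro 6: S0 reads c0=4 → after 1×micro: 2; S1 reads c0=2 → after 1×micro: 4; S2 reads c0=2 → after 1×micro: 0 ⇒ (c0=2, c1=4, c2=0)

S2 state at macro-step 5 = 1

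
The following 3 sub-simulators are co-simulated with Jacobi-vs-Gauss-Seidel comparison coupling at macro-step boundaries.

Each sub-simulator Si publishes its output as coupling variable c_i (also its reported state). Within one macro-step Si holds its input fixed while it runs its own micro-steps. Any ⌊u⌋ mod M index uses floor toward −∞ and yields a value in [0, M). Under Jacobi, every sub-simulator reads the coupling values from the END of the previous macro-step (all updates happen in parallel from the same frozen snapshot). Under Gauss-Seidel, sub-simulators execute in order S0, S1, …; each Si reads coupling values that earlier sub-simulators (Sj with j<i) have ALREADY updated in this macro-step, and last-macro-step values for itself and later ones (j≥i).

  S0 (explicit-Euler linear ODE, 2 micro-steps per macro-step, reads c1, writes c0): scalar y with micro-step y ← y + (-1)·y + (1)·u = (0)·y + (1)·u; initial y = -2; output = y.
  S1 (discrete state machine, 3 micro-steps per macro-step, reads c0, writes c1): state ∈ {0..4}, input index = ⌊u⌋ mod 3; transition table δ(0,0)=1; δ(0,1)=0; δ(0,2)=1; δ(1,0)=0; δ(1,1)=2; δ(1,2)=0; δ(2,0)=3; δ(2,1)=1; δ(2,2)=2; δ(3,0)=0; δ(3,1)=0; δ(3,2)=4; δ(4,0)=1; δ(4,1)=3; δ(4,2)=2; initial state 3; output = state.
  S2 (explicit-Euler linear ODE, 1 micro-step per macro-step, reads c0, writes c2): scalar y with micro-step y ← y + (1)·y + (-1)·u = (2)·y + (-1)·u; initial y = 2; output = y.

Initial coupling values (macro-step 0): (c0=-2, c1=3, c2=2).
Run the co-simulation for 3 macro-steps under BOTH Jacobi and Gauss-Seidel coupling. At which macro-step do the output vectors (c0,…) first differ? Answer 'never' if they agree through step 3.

[Jacobi] macro 1: S0 reads c1=3 → after 2×micro: 3; S1 reads c0=-2 → after 3×micro: 0; S2 reads c0=-2 → after 1×micro: 6 ⇒ (c0=3, c1=0, c2=6)
[Jacobi] macro 2: S0 reads c1=0 → after 2×micro: 0; S1 reads c0=3 → after 3×micro: 1; S2 reads c0=3 → after 1×micro: 9 ⇒ (c0=0, c1=1, c2=9)
[Jacobi] macro 3: S0 reads c1=1 → after 2×micro: 1; S1 reads c0=0 → after 3×micro: 0; S2 reads c0=0 → after 1×micro: 18 ⇒ (c0=1, c1=0, c2=18)
[Gauss-Seidel] macro 1: S0 reads c1=3 → after 2×micro: 3; S1 reads c0=3 → after 3×micro: 0; S2 reads c0=3 → after 1×micro: 1 ⇒ (c0=3, c1=0, c2=1)
[Gauss-Seidel] macro 2: S0 reads c1=0 → after 2×micro: 0; S1 reads c0=0 → after 3×micro: 1; S2 reads c0=0 → after 1×micro: 2 ⇒ (c0=0, c1=1, c2=2)
[Gauss-Seidel] macro 3: S0 reads c1=1 → after 2×micro: 1; S1 reads c0=1 → after 3×micro: 2; S2 reads c0=1 → after 1×micro: 3 ⇒ (c0=1, c1=2, c2=3)

first divergence at macro-step: 1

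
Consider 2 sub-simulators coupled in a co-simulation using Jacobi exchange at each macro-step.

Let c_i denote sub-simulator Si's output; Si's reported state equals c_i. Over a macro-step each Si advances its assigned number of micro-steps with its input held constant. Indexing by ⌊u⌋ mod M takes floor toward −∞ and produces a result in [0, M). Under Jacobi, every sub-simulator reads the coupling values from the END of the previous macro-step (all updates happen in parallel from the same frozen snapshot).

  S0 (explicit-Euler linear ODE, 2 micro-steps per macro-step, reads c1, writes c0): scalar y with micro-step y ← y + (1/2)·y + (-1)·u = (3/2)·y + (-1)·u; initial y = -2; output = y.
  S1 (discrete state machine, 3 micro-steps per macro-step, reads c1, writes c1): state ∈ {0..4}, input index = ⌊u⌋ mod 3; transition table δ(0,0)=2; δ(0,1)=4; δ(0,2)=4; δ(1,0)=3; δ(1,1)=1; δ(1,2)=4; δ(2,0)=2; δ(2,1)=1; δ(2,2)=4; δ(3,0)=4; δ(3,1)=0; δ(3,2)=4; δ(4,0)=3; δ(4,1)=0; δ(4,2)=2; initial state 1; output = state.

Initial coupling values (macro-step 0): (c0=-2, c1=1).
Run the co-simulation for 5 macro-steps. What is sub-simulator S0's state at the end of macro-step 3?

S0 state at macro-step 3 = -697/16

macro 1: S0 reads c1=1 → after 2×micro: -7; S1 reads c1=1 → after 3×micro: 1 ⇒ (c0=-7, c1=1)
macro 2: S0 reads c1=1 → after 2×micro: -73/4; S1 reads c1=1 → after 3×micro: 1 ⇒ (c0=-73/4, c1=1)
macro 3: S0 reads c1=1 → after 2×micro: -697/16; S1 reads c1=1 → after 3×micro: 1 ⇒ (c0=-697/16, c1=1)
macro 4: S0 reads c1=1 → after 2×micro: -6433/64; S1 reads c1=1 → after 3×micro: 1 ⇒ (c0=-6433/64, c1=1)
macro 5: S0 reads c1=1 → after 2×micro: -58537/256; S1 reads c1=1 → after 3×micro: 1 ⇒ (c0=-58537/256, c1=1)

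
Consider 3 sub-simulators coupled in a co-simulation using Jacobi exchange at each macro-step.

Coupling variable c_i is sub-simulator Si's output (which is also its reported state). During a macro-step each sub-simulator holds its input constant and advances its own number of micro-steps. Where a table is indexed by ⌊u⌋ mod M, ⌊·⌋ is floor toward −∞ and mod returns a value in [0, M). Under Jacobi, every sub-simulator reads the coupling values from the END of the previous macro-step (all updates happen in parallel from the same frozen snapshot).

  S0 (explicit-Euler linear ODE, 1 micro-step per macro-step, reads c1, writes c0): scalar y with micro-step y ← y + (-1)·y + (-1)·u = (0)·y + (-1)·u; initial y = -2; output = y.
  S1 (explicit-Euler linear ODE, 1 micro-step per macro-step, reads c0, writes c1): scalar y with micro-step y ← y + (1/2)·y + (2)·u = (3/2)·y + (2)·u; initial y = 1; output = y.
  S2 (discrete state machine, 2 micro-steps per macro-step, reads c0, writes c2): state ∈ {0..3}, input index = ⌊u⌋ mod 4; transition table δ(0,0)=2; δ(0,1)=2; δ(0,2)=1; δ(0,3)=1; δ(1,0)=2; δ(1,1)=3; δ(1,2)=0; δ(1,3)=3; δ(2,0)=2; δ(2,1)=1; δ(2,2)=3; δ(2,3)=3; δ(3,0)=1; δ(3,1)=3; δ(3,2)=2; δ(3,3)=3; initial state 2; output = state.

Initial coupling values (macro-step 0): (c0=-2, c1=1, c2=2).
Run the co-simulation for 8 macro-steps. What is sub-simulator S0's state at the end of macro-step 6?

S0 state at macro-step 6 = -523/32

macro 1: S0 reads c1=1 → after 1×micro: -1; S1 reads c0=-2 → after 1×micro: -5/2; S2 reads c0=-2 → after 2×micro: 2 ⇒ (c0=-1, c1=-5/2, c2=2)
macro 2: S0 reads c1=-5/2 → after 1×micro: 5/2; S1 reads c0=-1 → after 1×micro: -23/4; S2 reads c0=-1 → after 2×micro: 3 ⇒ (c0=5/2, c1=-23/4, c2=3)
macro 3: S0 reads c1=-23/4 → after 1×micro: 23/4; S1 reads c0=5/2 → after 1×micro: -29/8; S2 reads c0=5/2 → after 2×micro: 3 ⇒ (c0=23/4, c1=-29/8, c2=3)
macro 4: S0 reads c1=-29/8 → after 1×micro: 29/8; S1 reads c0=23/4 → after 1×micro: 97/16; S2 reads c0=23/4 → after 2×micro: 3 ⇒ (c0=29/8, c1=97/16, c2=3)
macro 5: S0 reads c1=97/16 → after 1×micro: -97/16; S1 reads c0=29/8 → after 1×micro: 523/32; S2 reads c0=29/8 → after 2×micro: 3 ⇒ (c0=-97/16, c1=523/32, c2=3)
macro 6: S0 reads c1=523/32 → after 1×micro: -523/32; S1 reads c0=-97/16 → after 1×micro: 793/64; S2 reads c0=-97/16 → after 2×micro: 3 ⇒ (c0=-523/32, c1=793/64, c2=3)
macro 7: S0 reads c1=793/64 → after 1×micro: -793/64; S1 reads c0=-523/32 → after 1×micro: -1805/128; S2 reads c0=-523/32 → after 2×micro: 3 ⇒ (c0=-793/64, c1=-1805/128, c2=3)
macro 8: S0 reads c1=-1805/128 → after 1×micro: 1805/128; S1 reads c0=-793/64 → after 1×micro: -11759/256; S2 reads c0=-793/64 → after 2×micro: 3 ⇒ (c0=1805/128, c1=-11759/256, c2=3)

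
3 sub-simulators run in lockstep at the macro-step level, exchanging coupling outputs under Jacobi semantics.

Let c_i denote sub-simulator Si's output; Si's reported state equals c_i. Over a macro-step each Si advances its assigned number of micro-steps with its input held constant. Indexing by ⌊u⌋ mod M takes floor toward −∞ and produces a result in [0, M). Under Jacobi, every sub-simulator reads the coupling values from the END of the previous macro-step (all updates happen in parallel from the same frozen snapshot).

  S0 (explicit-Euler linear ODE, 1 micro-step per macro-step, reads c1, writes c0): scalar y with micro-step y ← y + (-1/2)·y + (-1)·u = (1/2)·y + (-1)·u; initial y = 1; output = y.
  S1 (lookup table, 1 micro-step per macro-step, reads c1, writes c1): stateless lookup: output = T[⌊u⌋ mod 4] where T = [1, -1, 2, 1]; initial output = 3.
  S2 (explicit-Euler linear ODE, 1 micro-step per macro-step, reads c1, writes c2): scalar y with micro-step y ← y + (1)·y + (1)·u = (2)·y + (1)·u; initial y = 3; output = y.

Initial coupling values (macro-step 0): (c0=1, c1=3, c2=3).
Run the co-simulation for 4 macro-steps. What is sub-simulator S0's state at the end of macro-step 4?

macro 1: S0 reads c1=3 → after 1×micro: -5/2; S1 reads c1=3 → after 1×micro: 1; S2 reads c1=3 → after 1×micro: 9 ⇒ (c0=-5/2, c1=1, c2=9)
macro 2: S0 reads c1=1 → after 1×micro: -9/4; S1 reads c1=1 → after 1×micro: -1; S2 reads c1=1 → after 1×micro: 19 ⇒ (c0=-9/4, c1=-1, c2=19)
macro 3: S0 reads c1=-1 → after 1×micro: -1/8; S1 reads c1=-1 → after 1×micro: 1; S2 reads c1=-1 → after 1×micro: 37 ⇒ (c0=-1/8, c1=1, c2=37)
macro 4: S0 reads c1=1 → after 1×micro: -17/16; S1 reads c1=1 → after 1×micro: -1; S2 reads c1=1 → after 1×micro: 75 ⇒ (c0=-17/16, c1=-1, c2=75)

S0 state at macro-step 4 = -17/16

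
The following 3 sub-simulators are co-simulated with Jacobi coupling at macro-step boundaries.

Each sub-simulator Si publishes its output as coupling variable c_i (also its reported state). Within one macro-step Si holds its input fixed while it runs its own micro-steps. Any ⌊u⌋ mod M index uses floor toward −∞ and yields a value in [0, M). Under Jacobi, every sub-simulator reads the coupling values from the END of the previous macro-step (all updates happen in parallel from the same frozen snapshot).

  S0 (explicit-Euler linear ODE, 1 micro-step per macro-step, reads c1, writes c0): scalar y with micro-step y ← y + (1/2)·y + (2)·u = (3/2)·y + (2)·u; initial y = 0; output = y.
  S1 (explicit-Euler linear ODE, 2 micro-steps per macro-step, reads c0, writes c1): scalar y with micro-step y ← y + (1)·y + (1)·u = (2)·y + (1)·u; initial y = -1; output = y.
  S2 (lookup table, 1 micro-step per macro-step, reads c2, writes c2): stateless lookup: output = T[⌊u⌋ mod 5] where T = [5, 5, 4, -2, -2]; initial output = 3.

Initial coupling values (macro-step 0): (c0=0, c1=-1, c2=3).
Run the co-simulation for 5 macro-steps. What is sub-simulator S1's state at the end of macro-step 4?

S1 state at macro-step 4 = -1331/2

macro 1: S0 reads c1=-1 → after 1×micro: -2; S1 reads c0=0 → after 2×micro: -4; S2 reads c2=3 → after 1×micro: -2 ⇒ (c0=-2, c1=-4, c2=-2)
macro 2: S0 reads c1=-4 → after 1×micro: -11; S1 reads c0=-2 → after 2×micro: -22; S2 reads c2=-2 → after 1×micro: -2 ⇒ (c0=-11, c1=-22, c2=-2)
macro 3: S0 reads c1=-22 → after 1×micro: -121/2; S1 reads c0=-11 → after 2×micro: -121; S2 reads c2=-2 → after 1×micro: -2 ⇒ (c0=-121/2, c1=-121, c2=-2)
macro 4: S0 reads c1=-121 → after 1×micro: -1331/4; S1 reads c0=-121/2 → after 2×micro: -1331/2; S2 reads c2=-2 → after 1×micro: -2 ⇒ (c0=-1331/4, c1=-1331/2, c2=-2)
macro 5: S0 reads c1=-1331/2 → after 1×micro: -14641/8; S1 reads c0=-1331/4 → after 2×micro: -14641/4; S2 reads c2=-2 → after 1×micro: -2 ⇒ (c0=-14641/8, c1=-14641/4, c2=-2)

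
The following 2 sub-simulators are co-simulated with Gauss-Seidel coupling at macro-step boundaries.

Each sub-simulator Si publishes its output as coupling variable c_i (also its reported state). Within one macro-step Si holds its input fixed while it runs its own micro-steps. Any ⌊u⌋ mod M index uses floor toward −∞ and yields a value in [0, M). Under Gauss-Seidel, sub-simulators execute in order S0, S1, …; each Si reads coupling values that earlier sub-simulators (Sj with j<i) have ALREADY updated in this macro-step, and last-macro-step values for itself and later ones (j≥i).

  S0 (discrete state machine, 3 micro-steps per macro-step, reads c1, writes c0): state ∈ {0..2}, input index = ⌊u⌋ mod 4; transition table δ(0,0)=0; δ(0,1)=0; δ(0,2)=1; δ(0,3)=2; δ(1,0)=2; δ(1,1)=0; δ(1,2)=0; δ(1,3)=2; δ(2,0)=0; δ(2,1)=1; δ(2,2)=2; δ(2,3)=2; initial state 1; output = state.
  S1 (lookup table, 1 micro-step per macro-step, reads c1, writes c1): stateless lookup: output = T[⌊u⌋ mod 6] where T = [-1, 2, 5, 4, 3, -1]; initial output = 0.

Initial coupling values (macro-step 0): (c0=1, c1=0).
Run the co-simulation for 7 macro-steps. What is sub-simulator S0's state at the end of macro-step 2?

S0 state at macro-step 2 = 2

macro 1: S0 reads c1=0 → after 3×micro: 0; S1 reads c1=0 → after 1×micro: -1 ⇒ (c0=0, c1=-1)
macro 2: S0 reads c1=-1 → after 3×micro: 2; S1 reads c1=-1 → after 1×micro: -1 ⇒ (c0=2, c1=-1)
macro 3: S0 reads c1=-1 → after 3×micro: 2; S1 reads c1=-1 → after 1×micro: -1 ⇒ (c0=2, c1=-1)
macro 4: S0 reads c1=-1 → after 3×micro: 2; S1 reads c1=-1 → after 1×micro: -1 ⇒ (c0=2, c1=-1)
macro 5: S0 reads c1=-1 → after 3×micro: 2; S1 reads c1=-1 → after 1×micro: -1 ⇒ (c0=2, c1=-1)
macro 6: S0 reads c1=-1 → after 3×micro: 2; S1 reads c1=-1 → after 1×micro: -1 ⇒ (c0=2, c1=-1)
macro 7: S0 reads c1=-1 → after 3×micro: 2; S1 reads c1=-1 → after 1×micro: -1 ⇒ (c0=2, c1=-1)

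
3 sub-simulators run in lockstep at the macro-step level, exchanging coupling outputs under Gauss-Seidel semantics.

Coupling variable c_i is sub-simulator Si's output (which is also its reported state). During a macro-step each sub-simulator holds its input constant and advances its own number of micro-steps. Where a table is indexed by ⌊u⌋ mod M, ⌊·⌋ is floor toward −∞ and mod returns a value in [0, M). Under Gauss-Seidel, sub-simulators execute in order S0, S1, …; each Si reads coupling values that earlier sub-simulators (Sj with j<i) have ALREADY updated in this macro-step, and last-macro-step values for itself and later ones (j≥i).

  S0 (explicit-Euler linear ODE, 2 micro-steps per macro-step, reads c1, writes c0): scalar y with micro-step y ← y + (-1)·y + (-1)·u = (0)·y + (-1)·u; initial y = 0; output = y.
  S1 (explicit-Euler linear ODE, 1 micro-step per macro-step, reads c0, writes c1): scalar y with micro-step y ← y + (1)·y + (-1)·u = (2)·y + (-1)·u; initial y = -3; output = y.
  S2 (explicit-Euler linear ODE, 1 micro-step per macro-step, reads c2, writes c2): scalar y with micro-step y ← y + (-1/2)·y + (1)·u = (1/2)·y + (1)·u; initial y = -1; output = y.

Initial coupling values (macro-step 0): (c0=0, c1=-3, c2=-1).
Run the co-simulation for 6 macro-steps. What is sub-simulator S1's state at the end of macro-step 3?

macro 1: S0 reads c1=-3 → after 2×micro: 3; S1 reads c0=3 → after 1×micro: -9; S2 reads c2=-1 → after 1×micro: -3/2 ⇒ (c0=3, c1=-9, c2=-3/2)
macro 2: S0 reads c1=-9 → after 2×micro: 9; S1 reads c0=9 → after 1×micro: -27; S2 reads c2=-3/2 → after 1×micro: -9/4 ⇒ (c0=9, c1=-27, c2=-9/4)
macro 3: S0 reads c1=-27 → after 2×micro: 27; S1 reads c0=27 → after 1×micro: -81; S2 reads c2=-9/4 → after 1×micro: -27/8 ⇒ (c0=27, c1=-81, c2=-27/8)
macro 4: S0 reads c1=-81 → after 2×micro: 81; S1 reads c0=81 → after 1×micro: -243; S2 reads c2=-27/8 → after 1×micro: -81/16 ⇒ (c0=81, c1=-243, c2=-81/16)
macro 5: S0 reads c1=-243 → after 2×micro: 243; S1 reads c0=243 → after 1×micro: -729; S2 reads c2=-81/16 → after 1×micro: -243/32 ⇒ (c0=243, c1=-729, c2=-243/32)
macro 6: S0 reads c1=-729 → after 2×micro: 729; S1 reads c0=729 → after 1×micro: -2187; S2 reads c2=-243/32 → after 1×micro: -729/64 ⇒ (c0=729, c1=-2187, c2=-729/64)

S1 state at macro-step 3 = -81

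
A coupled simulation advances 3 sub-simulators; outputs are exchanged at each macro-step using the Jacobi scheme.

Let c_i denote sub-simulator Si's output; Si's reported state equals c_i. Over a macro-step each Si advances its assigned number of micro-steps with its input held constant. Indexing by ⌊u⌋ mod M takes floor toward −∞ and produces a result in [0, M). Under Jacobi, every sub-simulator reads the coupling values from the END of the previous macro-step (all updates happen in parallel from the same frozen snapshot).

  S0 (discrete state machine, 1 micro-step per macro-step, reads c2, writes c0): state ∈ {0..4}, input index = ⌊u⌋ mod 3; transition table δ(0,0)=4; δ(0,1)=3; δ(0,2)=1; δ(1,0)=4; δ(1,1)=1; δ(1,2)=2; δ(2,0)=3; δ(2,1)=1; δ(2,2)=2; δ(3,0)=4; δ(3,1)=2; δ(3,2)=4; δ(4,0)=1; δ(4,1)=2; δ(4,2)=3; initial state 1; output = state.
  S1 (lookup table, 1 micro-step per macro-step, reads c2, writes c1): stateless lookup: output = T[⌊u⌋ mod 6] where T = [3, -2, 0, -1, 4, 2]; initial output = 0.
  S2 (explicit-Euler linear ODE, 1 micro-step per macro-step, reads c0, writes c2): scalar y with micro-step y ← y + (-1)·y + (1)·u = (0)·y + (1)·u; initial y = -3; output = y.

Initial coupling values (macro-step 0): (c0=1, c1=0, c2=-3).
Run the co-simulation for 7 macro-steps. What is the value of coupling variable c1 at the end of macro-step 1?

c1 at macro-step 1 = -1

macro 1: S0 reads c2=-3 → after 1×micro: 4; S1 reads c2=-3 → after 1×micro: -1; S2 reads c0=1 → after 1×micro: 1 ⇒ (c0=4, c1=-1, c2=1)
macro 2: S0 reads c2=1 → after 1×micro: 2; S1 reads c2=1 → after 1×micro: -2; S2 reads c0=4 → after 1×micro: 4 ⇒ (c0=2, c1=-2, c2=4)
macro 3: S0 reads c2=4 → after 1×micro: 1; S1 reads c2=4 → after 1×micro: 4; S2 reads c0=2 → after 1×micro: 2 ⇒ (c0=1, c1=4, c2=2)
macro 4: S0 reads c2=2 → after 1×micro: 2; S1 reads c2=2 → after 1×micro: 0; S2 reads c0=1 → after 1×micro: 1 ⇒ (c0=2, c1=0, c2=1)
macro 5: S0 reads c2=1 → after 1×micro: 1; S1 reads c2=1 → after 1×micro: -2; S2 reads c0=2 → after 1×micro: 2 ⇒ (c0=1, c1=-2, c2=2)
macro 6: S0 reads c2=2 → after 1×micro: 2; S1 reads c2=2 → after 1×micro: 0; S2 reads c0=1 → after 1×micro: 1 ⇒ (c0=2, c1=0, c2=1)
macro 7: S0 reads c2=1 → after 1×micro: 1; S1 reads c2=1 → after 1×micro: -2; S2 reads c0=2 → after 1×micro: 2 ⇒ (c0=1, c1=-2, c2=2)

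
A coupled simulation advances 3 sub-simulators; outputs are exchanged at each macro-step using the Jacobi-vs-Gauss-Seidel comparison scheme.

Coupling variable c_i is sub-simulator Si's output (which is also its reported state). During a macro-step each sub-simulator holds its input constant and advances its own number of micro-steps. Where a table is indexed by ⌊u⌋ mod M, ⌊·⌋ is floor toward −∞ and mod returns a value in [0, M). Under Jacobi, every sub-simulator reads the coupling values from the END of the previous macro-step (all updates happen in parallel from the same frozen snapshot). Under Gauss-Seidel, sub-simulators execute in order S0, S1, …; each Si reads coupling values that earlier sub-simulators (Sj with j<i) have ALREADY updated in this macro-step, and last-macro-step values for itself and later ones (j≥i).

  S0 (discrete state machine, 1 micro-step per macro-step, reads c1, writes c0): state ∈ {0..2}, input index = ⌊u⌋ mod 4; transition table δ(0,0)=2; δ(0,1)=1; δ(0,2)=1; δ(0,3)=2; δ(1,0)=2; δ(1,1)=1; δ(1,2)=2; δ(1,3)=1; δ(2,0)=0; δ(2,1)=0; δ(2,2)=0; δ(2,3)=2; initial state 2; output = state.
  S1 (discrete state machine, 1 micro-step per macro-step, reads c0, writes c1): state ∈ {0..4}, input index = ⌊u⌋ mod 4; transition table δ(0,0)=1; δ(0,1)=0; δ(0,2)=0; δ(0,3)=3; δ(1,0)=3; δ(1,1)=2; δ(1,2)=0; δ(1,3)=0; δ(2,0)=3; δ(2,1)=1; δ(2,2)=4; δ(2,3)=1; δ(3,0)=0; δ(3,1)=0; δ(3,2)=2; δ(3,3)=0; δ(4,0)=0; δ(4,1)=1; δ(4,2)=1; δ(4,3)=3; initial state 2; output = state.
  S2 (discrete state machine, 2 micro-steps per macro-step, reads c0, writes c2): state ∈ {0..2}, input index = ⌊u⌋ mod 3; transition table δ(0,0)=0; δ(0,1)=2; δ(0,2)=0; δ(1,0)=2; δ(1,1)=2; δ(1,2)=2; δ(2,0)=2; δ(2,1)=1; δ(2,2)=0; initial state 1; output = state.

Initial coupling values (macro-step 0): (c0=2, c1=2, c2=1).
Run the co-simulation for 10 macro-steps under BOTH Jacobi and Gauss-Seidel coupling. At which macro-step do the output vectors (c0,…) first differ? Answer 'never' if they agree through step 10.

[Jacobi] macro 1: S0 reads c1=2 → after 1×micro: 0; S1 reads c0=2 → after 1×micro: 4; S2 reads c0=2 → after 2×micro: 0 ⇒ (c0=0, c1=4, c2=0)
[Jacobi] macro 2: S0 reads c1=4 → after 1×micro: 2; S1 reads c0=0 → after 1×micro: 0; S2 reads c0=0 → after 2×micro: 0 ⇒ (c0=2, c1=0, c2=0)
[Jacobi] macro 3: S0 reads c1=0 → after 1×micro: 0; S1 reads c0=2 → after 1×micro: 0; S2 reads c0=2 → after 2×micro: 0 ⇒ (c0=0, c1=0, c2=0)
[Jacobi] macro 4: S0 reads c1=0 → after 1×micro: 2; S1 reads c0=0 → after 1×micro: 1; S2 reads c0=0 → after 2×micro: 0 ⇒ (c0=2, c1=1, c2=0)
[Jacobi] macro 5: S0 reads c1=1 → after 1×micro: 0; S1 reads c0=2 → after 1×micro: 0; S2 reads c0=2 → after 2×micro: 0 ⇒ (c0=0, c1=0, c2=0)
[Jacobi] macro 6: S0 reads c1=0 → after 1×micro: 2; S1 reads c0=0 → after 1×micro: 1; S2 reads c0=0 → after 2×micro: 0 ⇒ (c0=2, c1=1, c2=0)
[Jacobi] macro 7: S0 reads c1=1 → after 1×micro: 0; S1 reads c0=2 → after 1×micro: 0; S2 reads c0=2 → after 2×micro: 0 ⇒ (c0=0, c1=0, c2=0)
[Jacobi] macro 8: S0 reads c1=0 → after 1×micro: 2; S1 reads c0=0 → after 1×micro: 1; S2 reads c0=0 → after 2×micro: 0 ⇒ (c0=2, c1=1, c2=0)
[Jacobi] macro 9: S0 reads c1=1 → after 1×micro: 0; S1 reads c0=2 → after 1×micro: 0; S2 reads c0=2 → after 2×micro: 0 ⇒ (c0=0, c1=0, c2=0)
[Jacobi] macro 10: S0 reads c1=0 → after 1×micro: 2; S1 reads c0=0 → after 1×micro: 1; S2 reads c0=0 → after 2×micro: 0 ⇒ (c0=2, c1=1, c2=0)
[Gauss-Seidel] macro 1: S0 reads c1=2 → after 1×micro: 0; S1 reads c0=0 → after 1×micro: 3; S2 reads c0=0 → after 2×micro: 2 ⇒ (c0=0, c1=3, c2=2)
[Gauss-Seidel] macro 2: S0 reads c1=3 → after 1×micro: 2; S1 reads c0=2 → after 1×micro: 2; S2 reads c0=2 → after 2×micro: 0 ⇒ (c0=2, c1=2, c2=0)
[Gauss-Seidel] macro 3: S0 reads c1=2 → after 1×micro: 0; S1 reads c0=0 → after 1×micro: 3; S2 reads c0=0 → after 2×micro: 0 ⇒ (c0=0, c1=3, c2=0)
[Gauss-Seidel] macro 4: S0 reads c1=3 → after 1×micro: 2; S1 reads c0=2 → after 1×micro: 2; S2 reads c0=2 → after 2×micro: 0 ⇒ (c0=2, c1=2, c2=0)
[Gauss-Seidel] macro 5: S0 reads c1=2 → after 1×micro: 0; S1 reads c0=0 → after 1×micro: 3; S2 reads c0=0 → after 2×micro: 0 ⇒ (c0=0, c1=3, c2=0)
[Gauss-Seidel] macro 6: S0 reads c1=3 → after 1×micro: 2; S1 reads c0=2 → after 1×micro: 2; S2 reads c0=2 → after 2×micro: 0 ⇒ (c0=2, c1=2, c2=0)
[Gauss-Seidel] macro 7: S0 reads c1=2 → after 1×micro: 0; S1 reads c0=0 → after 1×micro: 3; S2 reads c0=0 → after 2×micro: 0 ⇒ (c0=0, c1=3, c2=0)
[Gauss-Seidel] macro 8: S0 reads c1=3 → after 1×micro: 2; S1 reads c0=2 → after 1×micro: 2; S2 reads c0=2 → after 2×micro: 0 ⇒ (c0=2, c1=2, c2=0)
[Gauss-Seidel] macro 9: S0 reads c1=2 → after 1×micro: 0; S1 reads c0=0 → after 1×micro: 3; S2 reads c0=0 → after 2×micro: 0 ⇒ (c0=0, c1=3, c2=0)
[Gauss-Seidel] macro 10: S0 reads c1=3 → after 1×micro: 2; S1 reads c0=2 → after 1×micro: 2; S2 reads c0=2 → after 2×micro: 0 ⇒ (c0=2, c1=2, c2=0)

first divergence at macro-step: 1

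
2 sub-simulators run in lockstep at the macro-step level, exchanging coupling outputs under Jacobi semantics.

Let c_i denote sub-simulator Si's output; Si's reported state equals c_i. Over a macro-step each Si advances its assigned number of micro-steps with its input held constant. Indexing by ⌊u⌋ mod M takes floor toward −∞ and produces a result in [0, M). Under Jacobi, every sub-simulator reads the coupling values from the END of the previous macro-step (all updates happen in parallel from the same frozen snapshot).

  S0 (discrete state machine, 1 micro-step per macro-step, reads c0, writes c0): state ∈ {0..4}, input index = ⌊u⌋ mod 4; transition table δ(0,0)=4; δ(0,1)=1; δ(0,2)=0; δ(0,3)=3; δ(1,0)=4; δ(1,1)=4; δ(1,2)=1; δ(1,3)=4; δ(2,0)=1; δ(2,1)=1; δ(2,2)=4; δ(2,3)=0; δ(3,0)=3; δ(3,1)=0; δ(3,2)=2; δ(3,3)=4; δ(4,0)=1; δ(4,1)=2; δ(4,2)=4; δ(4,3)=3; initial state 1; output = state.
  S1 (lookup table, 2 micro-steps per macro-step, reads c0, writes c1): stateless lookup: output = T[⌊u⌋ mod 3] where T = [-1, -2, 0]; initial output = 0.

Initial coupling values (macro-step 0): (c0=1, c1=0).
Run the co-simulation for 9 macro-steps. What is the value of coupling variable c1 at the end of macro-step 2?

macro 1: S0 reads c0=1 → after 1×micro: 4; S1 reads c0=1 → after 2×micro: -2 ⇒ (c0=4, c1=-2)
macro 2: S0 reads c0=4 → after 1×micro: 1; S1 reads c0=4 → after 2×micro: -2 ⇒ (c0=1, c1=-2)
macro 3: S0 reads c0=1 → after 1×micro: 4; S1 reads c0=1 → after 2×micro: -2 ⇒ (c0=4, c1=-2)
macro 4: S0 reads c0=4 → after 1×micro: 1; S1 reads c0=4 → after 2×micro: -2 ⇒ (c0=1, c1=-2)
macro 5: S0 reads c0=1 → after 1×micro: 4; S1 reads c0=1 → after 2×micro: -2 ⇒ (c0=4, c1=-2)
macro 6: S0 reads c0=4 → after 1×micro: 1; S1 reads c0=4 → after 2×micro: -2 ⇒ (c0=1, c1=-2)
macro 7: S0 reads c0=1 → after 1×micro: 4; S1 reads c0=1 → after 2×micro: -2 ⇒ (c0=4, c1=-2)
macro 8: S0 reads c0=4 → after 1×micro: 1; S1 reads c0=4 → after 2×micro: -2 ⇒ (c0=1, c1=-2)
macro 9: S0 reads c0=1 → after 1×micro: 4; S1 reads c0=1 → after 2×micro: -2 ⇒ (c0=4, c1=-2)

c1 at macro-step 2 = -2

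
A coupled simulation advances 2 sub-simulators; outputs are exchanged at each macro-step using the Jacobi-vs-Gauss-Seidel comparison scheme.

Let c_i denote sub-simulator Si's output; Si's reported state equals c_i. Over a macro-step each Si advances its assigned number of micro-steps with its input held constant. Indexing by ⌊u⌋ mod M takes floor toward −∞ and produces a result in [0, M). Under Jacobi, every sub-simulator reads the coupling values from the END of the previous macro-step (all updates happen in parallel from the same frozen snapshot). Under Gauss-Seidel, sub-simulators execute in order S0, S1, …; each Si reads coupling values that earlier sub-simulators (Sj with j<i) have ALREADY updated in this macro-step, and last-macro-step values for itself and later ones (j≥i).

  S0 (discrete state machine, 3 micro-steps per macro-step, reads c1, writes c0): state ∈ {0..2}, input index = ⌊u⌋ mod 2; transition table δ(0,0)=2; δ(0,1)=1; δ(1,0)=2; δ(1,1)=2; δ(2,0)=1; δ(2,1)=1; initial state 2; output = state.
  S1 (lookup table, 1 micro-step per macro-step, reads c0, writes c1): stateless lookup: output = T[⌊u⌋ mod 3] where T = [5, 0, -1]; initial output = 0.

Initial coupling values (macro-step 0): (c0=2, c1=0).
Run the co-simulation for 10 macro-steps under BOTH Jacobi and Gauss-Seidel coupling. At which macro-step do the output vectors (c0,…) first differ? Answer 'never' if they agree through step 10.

[Jacobi] macro 1: S0 reads c1=0 → after 3×micro: 1; S1 reads c0=2 → after 1×micro: -1 ⇒ (c0=1, c1=-1)
[Jacobi] macro 2: S0 reads c1=-1 → after 3×micro: 2; S1 reads c0=1 → after 1×micro: 0 ⇒ (c0=2, c1=0)
[Jacobi] macro 3: S0 reads c1=0 → after 3×micro: 1; S1 reads c0=2 → after 1×micro: -1 ⇒ (c0=1, c1=-1)
[Jacobi] macro 4: S0 reads c1=-1 → after 3×micro: 2; S1 reads c0=1 → after 1×micro: 0 ⇒ (c0=2, c1=0)
[Jacobi] macro 5: S0 reads c1=0 → after 3×micro: 1; S1 reads c0=2 → after 1×micro: -1 ⇒ (c0=1, c1=-1)
[Jacobi] macro 6: S0 reads c1=-1 → after 3×micro: 2; S1 reads c0=1 → after 1×micro: 0 ⇒ (c0=2, c1=0)
[Jacobi] macro 7: S0 reads c1=0 → after 3×micro: 1; S1 reads c0=2 → after 1×micro: -1 ⇒ (c0=1, c1=-1)
[Jacobi] macro 8: S0 reads c1=-1 → after 3×micro: 2; S1 reads c0=1 → after 1×micro: 0 ⇒ (c0=2, c1=0)
[Jacobi] macro 9: S0 reads c1=0 → after 3×micro: 1; S1 reads c0=2 → after 1×micro: -1 ⇒ (c0=1, c1=-1)
[Jacobi] macro 10: S0 reads c1=-1 → after 3×micro: 2; S1 reads c0=1 → after 1×micro: 0 ⇒ (c0=2, c1=0)
[Gauss-Seidel] macro 1: S0 reads c1=0 → after 3×micro: 1; S1 reads c0=1 → after 1×micro: 0 ⇒ (c0=1, c1=0)
[Gauss-Seidel] macro 2: S0 reads c1=0 → after 3×micro: 2; S1 reads c0=2 → after 1×micro: -1 ⇒ (c0=2, c1=-1)
[Gauss-Seidel] macro 3: S0 reads c1=-1 → after 3×micro: 1; S1 reads c0=1 → after 1×micro: 0 ⇒ (c0=1, c1=0)
[Gauss-Seidel] macro 4: S0 reads c1=0 → after 3×micro: 2; S1 reads c0=2 → after 1×micro: -1 ⇒ (c0=2, c1=-1)
[Gauss-Seidel] macro 5: S0 reads c1=-1 → after 3×micro: 1; S1 reads c0=1 → after 1×micro: 0 ⇒ (c0=1, c1=0)
[Gauss-Seidel] macro 6: S0 reads c1=0 → after 3×micro: 2; S1 reads c0=2 → after 1×micro: -1 ⇒ (c0=2, c1=-1)
[Gauss-Seidel] macro 7: S0 reads c1=-1 → after 3×micro: 1; S1 reads c0=1 → after 1×micro: 0 ⇒ (c0=1, c1=0)
[Gauss-Seidel] macro 8: S0 reads c1=0 → after 3×micro: 2; S1 reads c0=2 → after 1×micro: -1 ⇒ (c0=2, c1=-1)
[Gauss-Seidel] macro 9: S0 reads c1=-1 → after 3×micro: 1; S1 reads c0=1 → after 1×micro: 0 ⇒ (c0=1, c1=0)
[Gauss-Seidel] macro 10: S0 reads c1=0 → after 3×micro: 2; S1 reads c0=2 → after 1×micro: -1 ⇒ (c0=2, c1=-1)

first divergence at macro-step: 1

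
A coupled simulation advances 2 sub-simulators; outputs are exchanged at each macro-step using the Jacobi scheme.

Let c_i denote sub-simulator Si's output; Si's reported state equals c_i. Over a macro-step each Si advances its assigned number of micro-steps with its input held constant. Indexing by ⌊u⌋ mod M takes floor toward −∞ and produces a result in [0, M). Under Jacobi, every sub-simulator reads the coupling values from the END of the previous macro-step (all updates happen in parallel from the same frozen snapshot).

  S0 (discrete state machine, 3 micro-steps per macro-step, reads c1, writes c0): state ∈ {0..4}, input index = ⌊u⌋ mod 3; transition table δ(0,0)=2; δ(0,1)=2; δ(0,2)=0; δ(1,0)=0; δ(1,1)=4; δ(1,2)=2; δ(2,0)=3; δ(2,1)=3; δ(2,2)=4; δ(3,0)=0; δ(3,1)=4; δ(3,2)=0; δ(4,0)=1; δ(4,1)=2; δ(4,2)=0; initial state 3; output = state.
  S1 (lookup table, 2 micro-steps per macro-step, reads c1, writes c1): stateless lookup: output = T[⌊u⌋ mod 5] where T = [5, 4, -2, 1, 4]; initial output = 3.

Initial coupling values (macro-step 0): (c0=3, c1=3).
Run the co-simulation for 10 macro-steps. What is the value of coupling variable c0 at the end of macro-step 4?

macro 1: S0 reads c1=3 → after 3×micro: 3; S1 reads c1=3 → after 2×micro: 1 ⇒ (c0=3, c1=1)
macro 2: S0 reads c1=1 → after 3×micro: 3; S1 reads c1=1 → after 2×micro: 4 ⇒ (c0=3, c1=4)
macro 3: S0 reads c1=4 → after 3×micro: 3; S1 reads c1=4 → after 2×micro: 4 ⇒ (c0=3, c1=4)
macro 4: S0 reads c1=4 → after 3×micro: 3; S1 reads c1=4 → after 2×micro: 4 ⇒ (c0=3, c1=4)
macro 5: S0 reads c1=4 → after 3×micro: 3; S1 reads c1=4 → after 2×micro: 4 ⇒ (c0=3, c1=4)
macro 6: S0 reads c1=4 → after 3×micro: 3; S1 reads c1=4 → after 2×micro: 4 ⇒ (c0=3, c1=4)
macro 7: S0 reads c1=4 → after 3×micro: 3; S1 reads c1=4 → after 2×micro: 4 ⇒ (c0=3, c1=4)
macro 8: S0 reads c1=4 → after 3×micro: 3; S1 reads c1=4 → after 2×micro: 4 ⇒ (c0=3, c1=4)
macro 9: S0 reads c1=4 → after 3×micro: 3; S1 reads c1=4 → after 2×micro: 4 ⇒ (c0=3, c1=4)
macro 10: S0 reads c1=4 → after 3×micro: 3; S1 reads c1=4 → after 2×micro: 4 ⇒ (c0=3, c1=4)

c0 at macro-step 4 = 3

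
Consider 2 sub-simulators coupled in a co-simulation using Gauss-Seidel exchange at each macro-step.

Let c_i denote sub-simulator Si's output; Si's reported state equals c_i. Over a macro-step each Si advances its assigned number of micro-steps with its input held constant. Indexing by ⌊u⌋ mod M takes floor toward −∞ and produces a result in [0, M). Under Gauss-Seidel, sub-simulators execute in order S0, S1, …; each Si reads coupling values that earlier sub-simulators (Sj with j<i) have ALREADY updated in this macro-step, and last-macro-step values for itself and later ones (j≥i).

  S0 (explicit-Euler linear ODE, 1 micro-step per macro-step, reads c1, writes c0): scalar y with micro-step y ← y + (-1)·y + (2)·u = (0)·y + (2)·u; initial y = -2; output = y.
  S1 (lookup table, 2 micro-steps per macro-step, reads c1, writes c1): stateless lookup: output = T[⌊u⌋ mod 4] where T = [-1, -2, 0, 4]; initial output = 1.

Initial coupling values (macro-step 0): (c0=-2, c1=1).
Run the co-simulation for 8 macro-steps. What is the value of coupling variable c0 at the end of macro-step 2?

c0 at macro-step 2 = -4

macro 1: S0 reads c1=1 → after 1×micro: 2; S1 reads c1=1 → after 2×micro: -2 ⇒ (c0=2, c1=-2)
macro 2: S0 reads c1=-2 → after 1×micro: -4; S1 reads c1=-2 → after 2×micro: 0 ⇒ (c0=-4, c1=0)
macro 3: S0 reads c1=0 → after 1×micro: 0; S1 reads c1=0 → after 2×micro: -1 ⇒ (c0=0, c1=-1)
macro 4: S0 reads c1=-1 → after 1×micro: -2; S1 reads c1=-1 → after 2×micro: 4 ⇒ (c0=-2, c1=4)
macro 5: S0 reads c1=4 → after 1×micro: 8; S1 reads c1=4 → after 2×micro: -1 ⇒ (c0=8, c1=-1)
macro 6: S0 reads c1=-1 → after 1×micro: -2; S1 reads c1=-1 → after 2×micro: 4 ⇒ (c0=-2, c1=4)
macro 7: S0 reads c1=4 → after 1×micro: 8; S1 reads c1=4 → after 2×micro: -1 ⇒ (c0=8, c1=-1)
macro 8: S0 reads c1=-1 → after 1×micro: -2; S1 reads c1=-1 → after 2×micro: 4 ⇒ (c0=-2, c1=4)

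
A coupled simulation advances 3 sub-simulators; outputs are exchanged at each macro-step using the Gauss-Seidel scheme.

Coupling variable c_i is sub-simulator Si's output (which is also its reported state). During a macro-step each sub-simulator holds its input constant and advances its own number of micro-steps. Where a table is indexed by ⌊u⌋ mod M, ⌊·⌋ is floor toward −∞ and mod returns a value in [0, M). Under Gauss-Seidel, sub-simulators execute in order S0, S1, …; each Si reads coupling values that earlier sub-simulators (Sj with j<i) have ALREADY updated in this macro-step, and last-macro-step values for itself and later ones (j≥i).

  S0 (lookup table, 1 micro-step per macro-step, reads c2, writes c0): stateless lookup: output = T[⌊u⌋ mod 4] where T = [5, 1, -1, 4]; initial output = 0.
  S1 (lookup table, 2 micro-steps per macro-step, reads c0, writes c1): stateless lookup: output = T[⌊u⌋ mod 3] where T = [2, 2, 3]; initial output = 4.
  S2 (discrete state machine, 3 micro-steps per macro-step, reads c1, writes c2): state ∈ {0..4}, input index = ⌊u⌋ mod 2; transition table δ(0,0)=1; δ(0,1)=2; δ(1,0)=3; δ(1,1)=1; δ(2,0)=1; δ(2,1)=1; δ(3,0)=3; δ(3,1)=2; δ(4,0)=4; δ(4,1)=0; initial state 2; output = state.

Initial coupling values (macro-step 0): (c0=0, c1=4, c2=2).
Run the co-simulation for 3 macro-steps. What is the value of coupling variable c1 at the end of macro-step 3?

c1 at macro-step 3 = 2

macro 1: S0 reads c2=2 → after 1×micro: -1; S1 reads c0=-1 → after 2×micro: 3; S2 reads c1=3 → after 3×micro: 1 ⇒ (c0=-1, c1=3, c2=1)
macro 2: S0 reads c2=1 → after 1×micro: 1; S1 reads c0=1 → after 2×micro: 2; S2 reads c1=2 → after 3×micro: 3 ⇒ (c0=1, c1=2, c2=3)
macro 3: S0 reads c2=3 → after 1×micro: 4; S1 reads c0=4 → after 2×micro: 2; S2 reads c1=2 → after 3×micro: 3 ⇒ (c0=4, c1=2, c2=3)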